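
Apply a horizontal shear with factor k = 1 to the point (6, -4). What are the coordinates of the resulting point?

Shear matrix for horizontal shear with factor k = 1:
[[1, 1], [0, 1]]
Result: (6, -4) → (2, -4)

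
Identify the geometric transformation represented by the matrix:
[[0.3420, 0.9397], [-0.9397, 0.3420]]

This matrix represents: rotation by 290° counterclockwise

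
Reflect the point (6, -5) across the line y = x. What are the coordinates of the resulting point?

Reflection across line y = x: (6, -5) → (-5, 6)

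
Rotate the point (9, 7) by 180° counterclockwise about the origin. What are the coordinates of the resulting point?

Rotation matrix for 180°: [[cos 180°, -sin 180°], [sin 180°, cos 180°]] = [[-1, 0], [0, -1]]
[[-1, 0], [0, -1]] × [9, 7]ᵀ = [-9, -7]ᵀ
Result: (-9, -7)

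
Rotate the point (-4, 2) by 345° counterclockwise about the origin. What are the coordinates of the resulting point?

Rotation matrix for 345°: [[cos 345°, -sin 345°], [sin 345°, cos 345°]] ≈ [[0.965926, 0.258819], [-0.258819, 0.965926]]
[[0.965926, 0.258819], [-0.258819, 0.965926]] × [-4, 2]ᵀ ≈ [-3.3461, 2.9671]ᵀ
Result: (-3.3461, 2.9671)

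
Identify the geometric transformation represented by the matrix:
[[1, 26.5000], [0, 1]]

This matrix represents: horizontal shear with factor 26.5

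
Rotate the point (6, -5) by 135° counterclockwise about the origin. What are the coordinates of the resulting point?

Rotation matrix for 135°: [[cos 135°, -sin 135°], [sin 135°, cos 135°]] ≈ [[-0.707107, -0.707107], [0.707107, -0.707107]]
[[-0.707107, -0.707107], [0.707107, -0.707107]] × [6, -5]ᵀ ≈ [-0.7071, 7.7782]ᵀ
Result: (-0.7071, 7.7782)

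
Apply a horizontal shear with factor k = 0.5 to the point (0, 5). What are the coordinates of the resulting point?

Shear matrix for horizontal shear with factor k = 0.5:
[[1, 0.50], [0, 1]]
Result: (0, 5) → (2.5, 5)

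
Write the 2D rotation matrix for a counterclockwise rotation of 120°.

Rotation matrix formula: [[cos θ, -sin θ], [sin θ, cos θ]]
For θ = 120°:
cos(120°) = -1/2
sin(120°) = √3/2
Result: [[-1/2, -√3/2], [√3/2, -1/2]]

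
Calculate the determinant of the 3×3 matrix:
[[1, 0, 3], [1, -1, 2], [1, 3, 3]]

Expansion along first row:
det = 1·det([[-1,2],[3,3]]) - 0·det([[1,2],[1,3]]) + 3·det([[1,-1],[1,3]])
    = 1·(-1·3 - 2·3) - 0·(1·3 - 2·1) + 3·(1·3 - -1·1)
    = 1·-9 - 0·1 + 3·4
    = -9 + 0 + 12 = 3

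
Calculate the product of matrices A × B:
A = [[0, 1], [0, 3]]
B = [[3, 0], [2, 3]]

Matrix multiplication:
C[0][0] = 0×3 + 1×2 = 2
C[0][1] = 0×0 + 1×3 = 3
C[1][0] = 0×3 + 3×2 = 6
C[1][1] = 0×0 + 3×3 = 9
Result: [[2, 3], [6, 9]]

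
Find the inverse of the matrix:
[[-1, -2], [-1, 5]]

For [[a,b],[c,d]], inverse = (1/det)·[[d,-b],[-c,a]]
det = (-1)(5) - (-2)(-1) = -5 - 2 = -7
Inverse = (1/-7)·[[5, 2], [1, -1]]
= [[-5/7, -2/7], [-1/7, 1/7]]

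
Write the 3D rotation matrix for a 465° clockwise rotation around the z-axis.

Rotation matrix for clockwise 465° around z-axis:
A clockwise rotation by 465° is a counterclockwise rotation by -465°.
cos(-465°) = -0.2588, sin(-465°) = -0.9659
Result: [[-0.2588, 0.9659, 0], [-0.9659, -0.2588, 0], [0, 0, 1]]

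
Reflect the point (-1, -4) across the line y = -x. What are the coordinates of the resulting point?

Reflection across line y = -x: (-1, -4) → (4, 1)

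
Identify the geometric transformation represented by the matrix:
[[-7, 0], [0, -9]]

This matrix represents: non-uniform scaling by sx = -7, sy = -9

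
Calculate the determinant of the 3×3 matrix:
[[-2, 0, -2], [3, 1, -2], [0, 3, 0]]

Expansion along first row:
det = -2·det([[1,-2],[3,0]]) - 0·det([[3,-2],[0,0]]) + -2·det([[3,1],[0,3]])
    = -2·(1·0 - -2·3) - 0·(3·0 - -2·0) + -2·(3·3 - 1·0)
    = -2·6 - 0·0 + -2·9
    = -12 + 0 + -18 = -30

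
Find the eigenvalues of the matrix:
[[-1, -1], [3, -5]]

Characteristic equation: det(A - λI) = 0
λ² - (trace)λ + (det) = 0
trace = -1 + -5 = -6, det = (-1)(-5) - (-1)(3) = 8
λ² - (-6)λ + (8) = 0
λ = (-6 ± √((-6)² - 4·(8))) / 2 = (-6 ± √4) / 2
Solving: λ = -4, -2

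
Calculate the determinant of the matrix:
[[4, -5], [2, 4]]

For a 2×2 matrix [[a, b], [c, d]], det = ad - bc
det = (4)(4) - (-5)(2) = 16 - -10 = 26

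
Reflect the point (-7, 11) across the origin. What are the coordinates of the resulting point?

Reflection across origin: (-7, 11) → (7, -11)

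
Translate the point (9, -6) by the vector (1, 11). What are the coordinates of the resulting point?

Translation by (1, 11) (homogeneous matrix [[1, 0, 1], [0, 1, 11], [0, 0, 1]]):
x' = 9 + 1 = 10
y' = -6 + 11 = 5
Result: (10, 5)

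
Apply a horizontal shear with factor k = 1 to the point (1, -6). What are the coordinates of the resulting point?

Shear matrix for horizontal shear with factor k = 1:
[[1, 1], [0, 1]]
Result: (1, -6) → (-5, -6)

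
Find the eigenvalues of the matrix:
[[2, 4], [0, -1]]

Characteristic equation: det(A - λI) = 0
λ² - (trace)λ + (det) = 0
trace = 2 + -1 = 1, det = (2)(-1) - (4)(0) = -2
λ² - (1)λ + (-2) = 0
λ = (1 ± √((1)² - 4·(-2))) / 2 = (1 ± √9) / 2
Solving: λ = -1, 2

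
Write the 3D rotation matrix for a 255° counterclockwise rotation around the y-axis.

Rotation matrix for counterclockwise 255° around y-axis:
cos(255°) = -0.2588, sin(255°) = -0.9659
Result: [[-0.2588, 0, -0.9659], [0, 1, 0], [0.9659, 0, -0.2588]]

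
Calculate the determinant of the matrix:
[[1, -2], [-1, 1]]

For a 2×2 matrix [[a, b], [c, d]], det = ad - bc
det = (1)(1) - (-2)(-1) = 1 - 2 = -1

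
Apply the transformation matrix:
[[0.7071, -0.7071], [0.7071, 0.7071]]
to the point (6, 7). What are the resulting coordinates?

Matrix multiplication:
[[0.7071, -0.7071], [0.7071, 0.7071]] × [6, 7]ᵀ
= [(0.7071)(6) + (-0.7071)(7), (0.7071)(6) + (0.7071)(7)]ᵀ
= [-0.7071, 9.1923]ᵀ
Result: (-0.7071, 9.1923)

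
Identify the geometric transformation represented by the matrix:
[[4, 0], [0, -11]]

This matrix represents: non-uniform scaling by sx = 4, sy = -11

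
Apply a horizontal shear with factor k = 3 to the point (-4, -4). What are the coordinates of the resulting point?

Shear matrix for horizontal shear with factor k = 3:
[[1, 3], [0, 1]]
Result: (-4, -4) → (-16, -4)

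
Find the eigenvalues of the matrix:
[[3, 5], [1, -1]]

Characteristic equation: det(A - λI) = 0
λ² - (trace)λ + (det) = 0
trace = 3 + -1 = 2, det = (3)(-1) - (5)(1) = -8
λ² - (2)λ + (-8) = 0
λ = (2 ± √((2)² - 4·(-8))) / 2 = (2 ± √36) / 2
Solving: λ = -2, 4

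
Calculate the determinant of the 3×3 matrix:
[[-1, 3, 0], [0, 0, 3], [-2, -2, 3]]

Expansion along first row:
det = -1·det([[0,3],[-2,3]]) - 3·det([[0,3],[-2,3]]) + 0·det([[0,0],[-2,-2]])
    = -1·(0·3 - 3·-2) - 3·(0·3 - 3·-2) + 0·(0·-2 - 0·-2)
    = -1·6 - 3·6 + 0·0
    = -6 + -18 + 0 = -24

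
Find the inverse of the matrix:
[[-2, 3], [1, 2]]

For [[a,b],[c,d]], inverse = (1/det)·[[d,-b],[-c,a]]
det = (-2)(2) - (3)(1) = -4 - 3 = -7
Inverse = (1/-7)·[[2, -3], [-1, -2]]
= [[-2/7, 3/7], [1/7, 2/7]]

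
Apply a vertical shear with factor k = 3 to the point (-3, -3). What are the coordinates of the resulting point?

Shear matrix for vertical shear with factor k = 3:
[[1, 0], [3, 1]]
Result: (-3, -3) → (-3, -12)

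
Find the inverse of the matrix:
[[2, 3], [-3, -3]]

For [[a,b],[c,d]], inverse = (1/det)·[[d,-b],[-c,a]]
det = (2)(-3) - (3)(-3) = -6 - -9 = 3
Inverse = (1/3)·[[-3, -3], [3, 2]]
= [[-1, -1], [1, 2/3]]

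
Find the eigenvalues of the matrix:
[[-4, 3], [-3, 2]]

Characteristic equation: det(A - λI) = 0
λ² - (trace)λ + (det) = 0
trace = -4 + 2 = -2, det = (-4)(2) - (3)(-3) = 1
λ² - (-2)λ + (1) = 0
λ = (-2 ± √((-2)² - 4·(1))) / 2 = (-2 ± √0) / 2
Solving: λ = -1, -1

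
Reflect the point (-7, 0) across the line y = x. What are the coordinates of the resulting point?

Reflection across line y = x: (-7, 0) → (0, -7)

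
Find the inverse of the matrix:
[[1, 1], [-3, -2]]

For [[a,b],[c,d]], inverse = (1/det)·[[d,-b],[-c,a]]
det = (1)(-2) - (1)(-3) = -2 - -3 = 1
Inverse = [[-2, -1], [3, 1]]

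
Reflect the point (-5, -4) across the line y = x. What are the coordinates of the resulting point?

Reflection across line y = x: (-5, -4) → (-4, -5)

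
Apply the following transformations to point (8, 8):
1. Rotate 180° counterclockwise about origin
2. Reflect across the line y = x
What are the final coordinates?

Step 1: Rotate 180° → (-8, -8)
Step 2: Reflect across line y = x → (-8, -8)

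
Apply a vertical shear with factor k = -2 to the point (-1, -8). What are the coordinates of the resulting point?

Shear matrix for vertical shear with factor k = -2:
[[1, 0], [-2, 1]]
Result: (-1, -8) → (-1, -6)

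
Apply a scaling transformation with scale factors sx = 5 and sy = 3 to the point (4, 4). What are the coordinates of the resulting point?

Scaling matrix:
[[5, 0], [0, 3]]
Result: (4 × 5, 4 × 3) = (20, 12)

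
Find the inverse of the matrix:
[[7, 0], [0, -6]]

For [[a,b],[c,d]], inverse = (1/det)·[[d,-b],[-c,a]]
det = (7)(-6) - (0)(0) = -42 - 0 = -42
Inverse = (1/-42)·[[-6, 0], [0, 7]]
= [[1/7, 0], [0, -1/6]]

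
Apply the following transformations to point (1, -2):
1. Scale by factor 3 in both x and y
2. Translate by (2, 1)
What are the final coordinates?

Step 1: Scale (1, -2) by 3 → (3, -6)
Step 2: Translate by (2, 1) → (5, -5)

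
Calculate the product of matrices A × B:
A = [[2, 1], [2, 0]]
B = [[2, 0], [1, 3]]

Matrix multiplication:
C[0][0] = 2×2 + 1×1 = 5
C[0][1] = 2×0 + 1×3 = 3
C[1][0] = 2×2 + 0×1 = 4
C[1][1] = 2×0 + 0×3 = 0
Result: [[5, 3], [4, 0]]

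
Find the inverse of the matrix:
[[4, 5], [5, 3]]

For [[a,b],[c,d]], inverse = (1/det)·[[d,-b],[-c,a]]
det = (4)(3) - (5)(5) = 12 - 25 = -13
Inverse = (1/-13)·[[3, -5], [-5, 4]]
= [[-3/13, 5/13], [5/13, -4/13]]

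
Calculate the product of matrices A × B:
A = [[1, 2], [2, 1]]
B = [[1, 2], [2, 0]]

Matrix multiplication:
C[0][0] = 1×1 + 2×2 = 5
C[0][1] = 1×2 + 2×0 = 2
C[1][0] = 2×1 + 1×2 = 4
C[1][1] = 2×2 + 1×0 = 4
Result: [[5, 2], [4, 4]]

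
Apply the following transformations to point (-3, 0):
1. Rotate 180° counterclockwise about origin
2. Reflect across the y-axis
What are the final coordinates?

Step 1: Rotate 180° → (3, 0)
Step 2: Reflect across y-axis → (-3, 0)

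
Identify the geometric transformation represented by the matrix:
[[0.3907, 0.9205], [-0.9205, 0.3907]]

This matrix represents: rotation by 293° counterclockwise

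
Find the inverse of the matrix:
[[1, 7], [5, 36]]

For [[a,b],[c,d]], inverse = (1/det)·[[d,-b],[-c,a]]
det = (1)(36) - (7)(5) = 36 - 35 = 1
Inverse = [[36, -7], [-5, 1]]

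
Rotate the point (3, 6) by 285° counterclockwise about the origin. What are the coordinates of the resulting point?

Rotation matrix for 285°: [[cos 285°, -sin 285°], [sin 285°, cos 285°]] ≈ [[0.258819, 0.965926], [-0.965926, 0.258819]]
[[0.258819, 0.965926], [-0.965926, 0.258819]] × [3, 6]ᵀ ≈ [6.5720, -1.3449]ᵀ
Result: (6.5720, -1.3449)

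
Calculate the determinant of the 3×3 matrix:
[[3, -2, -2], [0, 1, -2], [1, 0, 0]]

Expansion along first row:
det = 3·det([[1,-2],[0,0]]) - -2·det([[0,-2],[1,0]]) + -2·det([[0,1],[1,0]])
    = 3·(1·0 - -2·0) - -2·(0·0 - -2·1) + -2·(0·0 - 1·1)
    = 3·0 - -2·2 + -2·-1
    = 0 + 4 + 2 = 6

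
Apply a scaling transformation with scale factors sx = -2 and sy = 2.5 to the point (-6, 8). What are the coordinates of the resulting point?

Scaling matrix:
[[-2, 0], [0, 2.50]]
Result: (-6 × -2, 8 × 2.5) = (12, 20)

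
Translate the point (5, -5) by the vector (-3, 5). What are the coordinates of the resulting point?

Translation by (-3, 5) (homogeneous matrix [[1, 0, -3], [0, 1, 5], [0, 0, 1]]):
x' = 5 + -3 = 2
y' = -5 + 5 = 0
Result: (2, 0)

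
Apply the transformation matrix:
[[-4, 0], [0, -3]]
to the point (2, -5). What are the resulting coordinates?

Matrix multiplication:
[[-4, 0], [0, -3]] × [2, -5]ᵀ
= [(-4)(2) + (0)(-5), (0)(2) + (-3)(-5)]ᵀ
= [-8, 15]ᵀ
Result: (-8, 15)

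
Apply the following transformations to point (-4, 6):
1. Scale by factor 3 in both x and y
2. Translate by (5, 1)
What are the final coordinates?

Step 1: Scale (-4, 6) by 3 → (-12, 18)
Step 2: Translate by (5, 1) → (-7, 19)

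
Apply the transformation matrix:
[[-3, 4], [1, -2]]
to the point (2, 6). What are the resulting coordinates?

Matrix multiplication:
[[-3, 4], [1, -2]] × [2, 6]ᵀ
= [(-3)(2) + (4)(6), (1)(2) + (-2)(6)]ᵀ
= [18, -10]ᵀ
Result: (18, -10)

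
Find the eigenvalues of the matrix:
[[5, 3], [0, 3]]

Characteristic equation: det(A - λI) = 0
λ² - (trace)λ + (det) = 0
trace = 5 + 3 = 8, det = (5)(3) - (3)(0) = 15
λ² - (8)λ + (15) = 0
λ = (8 ± √((8)² - 4·(15))) / 2 = (8 ± √4) / 2
Solving: λ = 3, 5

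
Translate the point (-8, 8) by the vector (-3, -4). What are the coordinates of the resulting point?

Translation by (-3, -4) (homogeneous matrix [[1, 0, -3], [0, 1, -4], [0, 0, 1]]):
x' = -8 + -3 = -11
y' = 8 + -4 = 4
Result: (-11, 4)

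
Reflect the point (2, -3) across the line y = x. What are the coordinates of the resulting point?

Reflection across line y = x: (2, -3) → (-3, 2)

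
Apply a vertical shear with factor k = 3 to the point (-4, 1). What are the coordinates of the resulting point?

Shear matrix for vertical shear with factor k = 3:
[[1, 0], [3, 1]]
Result: (-4, 1) → (-4, -11)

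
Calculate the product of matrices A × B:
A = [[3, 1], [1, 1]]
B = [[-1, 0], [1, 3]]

Matrix multiplication:
C[0][0] = 3×-1 + 1×1 = -2
C[0][1] = 3×0 + 1×3 = 3
C[1][0] = 1×-1 + 1×1 = 0
C[1][1] = 1×0 + 1×3 = 3
Result: [[-2, 3], [0, 3]]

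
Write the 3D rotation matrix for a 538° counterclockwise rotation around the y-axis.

Rotation matrix for counterclockwise 538° around y-axis:
cos(538°) = -0.9994, sin(538°) = 0.0349
Result: [[-0.9994, 0, 0.0349], [0, 1, 0], [-0.0349, 0, -0.9994]]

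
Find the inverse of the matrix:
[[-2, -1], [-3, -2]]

For [[a,b],[c,d]], inverse = (1/det)·[[d,-b],[-c,a]]
det = (-2)(-2) - (-1)(-3) = 4 - 3 = 1
Inverse = [[-2, 1], [3, -2]]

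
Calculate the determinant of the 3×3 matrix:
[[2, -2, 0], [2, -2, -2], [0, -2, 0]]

Expansion along first row:
det = 2·det([[-2,-2],[-2,0]]) - -2·det([[2,-2],[0,0]]) + 0·det([[2,-2],[0,-2]])
    = 2·(-2·0 - -2·-2) - -2·(2·0 - -2·0) + 0·(2·-2 - -2·0)
    = 2·-4 - -2·0 + 0·-4
    = -8 + 0 + 0 = -8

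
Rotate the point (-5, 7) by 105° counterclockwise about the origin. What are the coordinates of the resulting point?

Rotation matrix for 105°: [[cos 105°, -sin 105°], [sin 105°, cos 105°]] ≈ [[-0.258819, -0.965926], [0.965926, -0.258819]]
[[-0.258819, -0.965926], [0.965926, -0.258819]] × [-5, 7]ᵀ ≈ [-5.4674, -6.6414]ᵀ
Result: (-5.4674, -6.6414)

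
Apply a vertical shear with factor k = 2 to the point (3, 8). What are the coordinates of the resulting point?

Shear matrix for vertical shear with factor k = 2:
[[1, 0], [2, 1]]
Result: (3, 8) → (3, 14)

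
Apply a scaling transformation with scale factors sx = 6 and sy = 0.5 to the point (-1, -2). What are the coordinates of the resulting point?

Scaling matrix:
[[6, 0], [0, 0.50]]
Result: (-1 × 6, -2 × 0.5) = (-6, -1)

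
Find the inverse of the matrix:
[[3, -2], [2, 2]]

For [[a,b],[c,d]], inverse = (1/det)·[[d,-b],[-c,a]]
det = (3)(2) - (-2)(2) = 6 - -4 = 10
Inverse = (1/10)·[[2, 2], [-2, 3]]
= [[1/5, 1/5], [-1/5, 3/10]]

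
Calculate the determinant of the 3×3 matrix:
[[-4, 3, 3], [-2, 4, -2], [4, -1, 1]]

Expansion along first row:
det = -4·det([[4,-2],[-1,1]]) - 3·det([[-2,-2],[4,1]]) + 3·det([[-2,4],[4,-1]])
    = -4·(4·1 - -2·-1) - 3·(-2·1 - -2·4) + 3·(-2·-1 - 4·4)
    = -4·2 - 3·6 + 3·-14
    = -8 + -18 + -42 = -68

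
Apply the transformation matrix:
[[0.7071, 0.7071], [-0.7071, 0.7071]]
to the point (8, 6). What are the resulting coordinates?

Matrix multiplication:
[[0.7071, 0.7071], [-0.7071, 0.7071]] × [8, 6]ᵀ
= [(0.7071)(8) + (0.7071)(6), (-0.7071)(8) + (0.7071)(6)]ᵀ
= [9.8994, -1.4142]ᵀ
Result: (9.8994, -1.4142)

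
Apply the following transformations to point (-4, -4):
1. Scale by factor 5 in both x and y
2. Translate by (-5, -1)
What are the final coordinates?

Step 1: Scale (-4, -4) by 5 → (-20, -20)
Step 2: Translate by (-5, -1) → (-25, -21)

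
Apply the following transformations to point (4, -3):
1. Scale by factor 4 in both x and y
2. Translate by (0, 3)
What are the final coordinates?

Step 1: Scale (4, -3) by 4 → (16, -12)
Step 2: Translate by (0, 3) → (16, -9)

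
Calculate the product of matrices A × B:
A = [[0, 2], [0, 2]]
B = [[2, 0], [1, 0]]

Matrix multiplication:
C[0][0] = 0×2 + 2×1 = 2
C[0][1] = 0×0 + 2×0 = 0
C[1][0] = 0×2 + 2×1 = 2
C[1][1] = 0×0 + 2×0 = 0
Result: [[2, 0], [2, 0]]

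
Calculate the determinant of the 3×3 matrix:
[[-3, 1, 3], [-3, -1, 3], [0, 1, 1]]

Expansion along first row:
det = -3·det([[-1,3],[1,1]]) - 1·det([[-3,3],[0,1]]) + 3·det([[-3,-1],[0,1]])
    = -3·(-1·1 - 3·1) - 1·(-3·1 - 3·0) + 3·(-3·1 - -1·0)
    = -3·-4 - 1·-3 + 3·-3
    = 12 + 3 + -9 = 6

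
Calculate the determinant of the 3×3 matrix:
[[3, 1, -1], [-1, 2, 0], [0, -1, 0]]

Expansion along first row:
det = 3·det([[2,0],[-1,0]]) - 1·det([[-1,0],[0,0]]) + -1·det([[-1,2],[0,-1]])
    = 3·(2·0 - 0·-1) - 1·(-1·0 - 0·0) + -1·(-1·-1 - 2·0)
    = 3·0 - 1·0 + -1·1
    = 0 + 0 + -1 = -1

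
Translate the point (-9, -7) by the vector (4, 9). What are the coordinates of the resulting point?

Translation by (4, 9) (homogeneous matrix [[1, 0, 4], [0, 1, 9], [0, 0, 1]]):
x' = -9 + 4 = -5
y' = -7 + 9 = 2
Result: (-5, 2)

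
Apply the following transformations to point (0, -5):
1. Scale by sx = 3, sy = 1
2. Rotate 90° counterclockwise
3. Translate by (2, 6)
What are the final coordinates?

Step 1: Scale → (0, -5)
Step 2: Rotate 90° → (5, 0)
Step 3: Translate → (7, 6)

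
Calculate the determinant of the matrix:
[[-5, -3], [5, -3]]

For a 2×2 matrix [[a, b], [c, d]], det = ad - bc
det = (-5)(-3) - (-3)(5) = 15 - -15 = 30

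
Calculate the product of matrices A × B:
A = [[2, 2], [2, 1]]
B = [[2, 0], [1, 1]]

Matrix multiplication:
C[0][0] = 2×2 + 2×1 = 6
C[0][1] = 2×0 + 2×1 = 2
C[1][0] = 2×2 + 1×1 = 5
C[1][1] = 2×0 + 1×1 = 1
Result: [[6, 2], [5, 1]]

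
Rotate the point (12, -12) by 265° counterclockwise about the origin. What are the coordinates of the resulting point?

Rotation matrix for 265°: [[cos 265°, -sin 265°], [sin 265°, cos 265°]] ≈ [[-0.087156, 0.996195], [-0.996195, -0.087156]]
[[-0.087156, 0.996195], [-0.996195, -0.087156]] × [12, -12]ᵀ ≈ [-13.0002, -10.9085]ᵀ
Result: (-13.0002, -10.9085)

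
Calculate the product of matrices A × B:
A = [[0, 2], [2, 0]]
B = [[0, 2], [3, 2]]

Matrix multiplication:
C[0][0] = 0×0 + 2×3 = 6
C[0][1] = 0×2 + 2×2 = 4
C[1][0] = 2×0 + 0×3 = 0
C[1][1] = 2×2 + 0×2 = 4
Result: [[6, 4], [0, 4]]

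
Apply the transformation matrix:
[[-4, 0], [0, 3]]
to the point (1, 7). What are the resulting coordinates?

Matrix multiplication:
[[-4, 0], [0, 3]] × [1, 7]ᵀ
= [(-4)(1) + (0)(7), (0)(1) + (3)(7)]ᵀ
= [-4, 21]ᵀ
Result: (-4, 21)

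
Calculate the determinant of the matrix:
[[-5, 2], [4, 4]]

For a 2×2 matrix [[a, b], [c, d]], det = ad - bc
det = (-5)(4) - (2)(4) = -20 - 8 = -28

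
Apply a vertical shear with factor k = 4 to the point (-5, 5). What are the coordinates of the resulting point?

Shear matrix for vertical shear with factor k = 4:
[[1, 0], [4, 1]]
Result: (-5, 5) → (-5, -15)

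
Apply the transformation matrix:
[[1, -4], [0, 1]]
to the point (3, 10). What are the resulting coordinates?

Matrix multiplication:
[[1, -4], [0, 1]] × [3, 10]ᵀ
= [(1)(3) + (-4)(10), (0)(3) + (1)(10)]ᵀ
= [-37, 10]ᵀ
Result: (-37, 10)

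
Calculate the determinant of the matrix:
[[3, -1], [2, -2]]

For a 2×2 matrix [[a, b], [c, d]], det = ad - bc
det = (3)(-2) - (-1)(2) = -6 - -2 = -4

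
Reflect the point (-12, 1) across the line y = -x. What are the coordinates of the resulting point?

Reflection across line y = -x: (-12, 1) → (-1, 12)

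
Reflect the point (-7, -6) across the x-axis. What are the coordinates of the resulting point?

Reflection across x-axis: (-7, -6) → (-7, 6)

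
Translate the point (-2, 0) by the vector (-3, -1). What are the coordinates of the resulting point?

Translation by (-3, -1) (homogeneous matrix [[1, 0, -3], [0, 1, -1], [0, 0, 1]]):
x' = -2 + -3 = -5
y' = 0 + -1 = -1
Result: (-5, -1)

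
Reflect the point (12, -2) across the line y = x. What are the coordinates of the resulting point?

Reflection across line y = x: (12, -2) → (-2, 12)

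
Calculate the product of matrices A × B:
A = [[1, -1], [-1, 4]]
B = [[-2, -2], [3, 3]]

Matrix multiplication:
C[0][0] = 1×-2 + -1×3 = -5
C[0][1] = 1×-2 + -1×3 = -5
C[1][0] = -1×-2 + 4×3 = 14
C[1][1] = -1×-2 + 4×3 = 14
Result: [[-5, -5], [14, 14]]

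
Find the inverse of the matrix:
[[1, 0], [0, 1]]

For [[a,b],[c,d]], inverse = (1/det)·[[d,-b],[-c,a]]
det = (1)(1) - (0)(0) = 1 - 0 = 1
Inverse = [[1, 0], [0, 1]]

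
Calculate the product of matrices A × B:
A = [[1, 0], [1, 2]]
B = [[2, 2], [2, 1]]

Matrix multiplication:
C[0][0] = 1×2 + 0×2 = 2
C[0][1] = 1×2 + 0×1 = 2
C[1][0] = 1×2 + 2×2 = 6
C[1][1] = 1×2 + 2×1 = 4
Result: [[2, 2], [6, 4]]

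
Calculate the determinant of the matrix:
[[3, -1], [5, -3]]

For a 2×2 matrix [[a, b], [c, d]], det = ad - bc
det = (3)(-3) - (-1)(5) = -9 - -5 = -4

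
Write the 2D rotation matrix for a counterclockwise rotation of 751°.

Rotation matrix formula: [[cos θ, -sin θ], [sin θ, cos θ]]
For θ = 751°:
cos(751°) = 0.8572
sin(751°) = 0.5150
Result: [[0.8572, -0.5150], [0.5150, 0.8572]]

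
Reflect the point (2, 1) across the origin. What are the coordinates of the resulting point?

Reflection across origin: (2, 1) → (-2, -1)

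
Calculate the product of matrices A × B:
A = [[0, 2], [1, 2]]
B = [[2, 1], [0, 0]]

Matrix multiplication:
C[0][0] = 0×2 + 2×0 = 0
C[0][1] = 0×1 + 2×0 = 0
C[1][0] = 1×2 + 2×0 = 2
C[1][1] = 1×1 + 2×0 = 1
Result: [[0, 0], [2, 1]]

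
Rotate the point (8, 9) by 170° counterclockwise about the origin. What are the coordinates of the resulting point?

Rotation matrix for 170°: [[cos 170°, -sin 170°], [sin 170°, cos 170°]] ≈ [[-0.984808, -0.173648], [0.173648, -0.984808]]
[[-0.984808, -0.173648], [0.173648, -0.984808]] × [8, 9]ᵀ ≈ [-9.4413, -7.4741]ᵀ
Result: (-9.4413, -7.4741)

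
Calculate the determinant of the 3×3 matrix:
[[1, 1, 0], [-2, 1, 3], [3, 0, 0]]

Expansion along first row:
det = 1·det([[1,3],[0,0]]) - 1·det([[-2,3],[3,0]]) + 0·det([[-2,1],[3,0]])
    = 1·(1·0 - 3·0) - 1·(-2·0 - 3·3) + 0·(-2·0 - 1·3)
    = 1·0 - 1·-9 + 0·-3
    = 0 + 9 + 0 = 9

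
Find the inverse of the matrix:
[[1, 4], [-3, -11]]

For [[a,b],[c,d]], inverse = (1/det)·[[d,-b],[-c,a]]
det = (1)(-11) - (4)(-3) = -11 - -12 = 1
Inverse = [[-11, -4], [3, 1]]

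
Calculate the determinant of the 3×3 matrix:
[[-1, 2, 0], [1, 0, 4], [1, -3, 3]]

Expansion along first row:
det = -1·det([[0,4],[-3,3]]) - 2·det([[1,4],[1,3]]) + 0·det([[1,0],[1,-3]])
    = -1·(0·3 - 4·-3) - 2·(1·3 - 4·1) + 0·(1·-3 - 0·1)
    = -1·12 - 2·-1 + 0·-3
    = -12 + 2 + 0 = -10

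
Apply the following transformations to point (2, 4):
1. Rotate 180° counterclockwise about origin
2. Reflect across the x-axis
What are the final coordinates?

Step 1: Rotate 180° → (-2, -4)
Step 2: Reflect across x-axis → (-2, 4)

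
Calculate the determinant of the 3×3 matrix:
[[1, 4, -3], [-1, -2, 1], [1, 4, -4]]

Expansion along first row:
det = 1·det([[-2,1],[4,-4]]) - 4·det([[-1,1],[1,-4]]) + -3·det([[-1,-2],[1,4]])
    = 1·(-2·-4 - 1·4) - 4·(-1·-4 - 1·1) + -3·(-1·4 - -2·1)
    = 1·4 - 4·3 + -3·-2
    = 4 + -12 + 6 = -2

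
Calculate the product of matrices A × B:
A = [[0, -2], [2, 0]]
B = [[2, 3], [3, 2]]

Matrix multiplication:
C[0][0] = 0×2 + -2×3 = -6
C[0][1] = 0×3 + -2×2 = -4
C[1][0] = 2×2 + 0×3 = 4
C[1][1] = 2×3 + 0×2 = 6
Result: [[-6, -4], [4, 6]]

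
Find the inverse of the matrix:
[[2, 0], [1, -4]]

For [[a,b],[c,d]], inverse = (1/det)·[[d,-b],[-c,a]]
det = (2)(-4) - (0)(1) = -8 - 0 = -8
Inverse = (1/-8)·[[-4, 0], [-1, 2]]
= [[1/2, 0], [1/8, -1/4]]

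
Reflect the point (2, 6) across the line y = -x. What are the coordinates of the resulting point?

Reflection across line y = -x: (2, 6) → (-6, -2)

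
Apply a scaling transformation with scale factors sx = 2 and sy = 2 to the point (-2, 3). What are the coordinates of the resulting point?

Scaling matrix:
[[2, 0], [0, 2]]
Result: (-2 × 2, 3 × 2) = (-4, 6)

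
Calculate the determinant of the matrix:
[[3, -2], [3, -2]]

For a 2×2 matrix [[a, b], [c, d]], det = ad - bc
det = (3)(-2) - (-2)(3) = -6 - -6 = 0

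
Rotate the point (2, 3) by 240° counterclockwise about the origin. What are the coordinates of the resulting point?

Rotation matrix for 240°: [[cos 240°, -sin 240°], [sin 240°, cos 240°]] ≈ [[-0.500000, 0.866025], [-0.866025, -0.500000]]
[[-0.500000, 0.866025], [-0.866025, -0.500000]] × [2, 3]ᵀ ≈ [1.5981, -3.2321]ᵀ
Result: (1.5981, -3.2321)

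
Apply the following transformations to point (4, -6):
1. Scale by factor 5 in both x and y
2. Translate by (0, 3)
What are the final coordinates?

Step 1: Scale (4, -6) by 5 → (20, -30)
Step 2: Translate by (0, 3) → (20, -27)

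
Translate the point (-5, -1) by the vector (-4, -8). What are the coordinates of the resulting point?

Translation by (-4, -8) (homogeneous matrix [[1, 0, -4], [0, 1, -8], [0, 0, 1]]):
x' = -5 + -4 = -9
y' = -1 + -8 = -9
Result: (-9, -9)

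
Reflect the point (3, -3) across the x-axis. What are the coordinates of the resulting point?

Reflection across x-axis: (3, -3) → (3, 3)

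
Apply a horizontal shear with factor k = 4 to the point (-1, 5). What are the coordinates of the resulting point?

Shear matrix for horizontal shear with factor k = 4:
[[1, 4], [0, 1]]
Result: (-1, 5) → (19, 5)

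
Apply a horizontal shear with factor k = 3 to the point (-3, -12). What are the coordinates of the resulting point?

Shear matrix for horizontal shear with factor k = 3:
[[1, 3], [0, 1]]
Result: (-3, -12) → (-39, -12)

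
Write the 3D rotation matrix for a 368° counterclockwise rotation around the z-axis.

Rotation matrix for counterclockwise 368° around z-axis:
cos(368°) = 0.9903, sin(368°) = 0.1392
Result: [[0.9903, -0.1392, 0], [0.1392, 0.9903, 0], [0, 0, 1]]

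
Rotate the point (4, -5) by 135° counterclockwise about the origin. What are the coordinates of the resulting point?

Rotation matrix for 135°: [[cos 135°, -sin 135°], [sin 135°, cos 135°]] ≈ [[-0.707107, -0.707107], [0.707107, -0.707107]]
[[-0.707107, -0.707107], [0.707107, -0.707107]] × [4, -5]ᵀ ≈ [0.7071, 6.3640]ᵀ
Result: (0.7071, 6.3640)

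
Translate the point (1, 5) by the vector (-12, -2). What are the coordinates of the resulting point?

Translation by (-12, -2) (homogeneous matrix [[1, 0, -12], [0, 1, -2], [0, 0, 1]]):
x' = 1 + -12 = -11
y' = 5 + -2 = 3
Result: (-11, 3)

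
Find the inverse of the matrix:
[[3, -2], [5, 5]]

For [[a,b],[c,d]], inverse = (1/det)·[[d,-b],[-c,a]]
det = (3)(5) - (-2)(5) = 15 - -10 = 25
Inverse = (1/25)·[[5, 2], [-5, 3]]
= [[1/5, 2/25], [-1/5, 3/25]]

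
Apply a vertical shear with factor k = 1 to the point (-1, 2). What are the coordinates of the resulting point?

Shear matrix for vertical shear with factor k = 1:
[[1, 0], [1, 1]]
Result: (-1, 2) → (-1, 1)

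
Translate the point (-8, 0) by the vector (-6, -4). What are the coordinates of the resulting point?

Translation by (-6, -4) (homogeneous matrix [[1, 0, -6], [0, 1, -4], [0, 0, 1]]):
x' = -8 + -6 = -14
y' = 0 + -4 = -4
Result: (-14, -4)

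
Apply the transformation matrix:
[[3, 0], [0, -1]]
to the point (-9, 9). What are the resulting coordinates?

Matrix multiplication:
[[3, 0], [0, -1]] × [-9, 9]ᵀ
= [(3)(-9) + (0)(9), (0)(-9) + (-1)(9)]ᵀ
= [-27, -9]ᵀ
Result: (-27, -9)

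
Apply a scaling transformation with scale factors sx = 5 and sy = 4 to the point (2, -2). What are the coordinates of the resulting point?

Scaling matrix:
[[5, 0], [0, 4]]
Result: (2 × 5, -2 × 4) = (10, -8)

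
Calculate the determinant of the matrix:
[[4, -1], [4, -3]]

For a 2×2 matrix [[a, b], [c, d]], det = ad - bc
det = (4)(-3) - (-1)(4) = -12 - -4 = -8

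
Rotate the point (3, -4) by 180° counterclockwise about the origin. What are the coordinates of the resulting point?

Rotation matrix for 180°: [[cos 180°, -sin 180°], [sin 180°, cos 180°]] = [[-1, 0], [0, -1]]
[[-1, 0], [0, -1]] × [3, -4]ᵀ = [-3, 4]ᵀ
Result: (-3, 4)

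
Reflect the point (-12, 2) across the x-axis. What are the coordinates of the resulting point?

Reflection across x-axis: (-12, 2) → (-12, -2)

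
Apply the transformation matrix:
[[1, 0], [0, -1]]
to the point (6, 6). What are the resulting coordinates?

Matrix multiplication:
[[1, 0], [0, -1]] × [6, 6]ᵀ
= [(1)(6) + (0)(6), (0)(6) + (-1)(6)]ᵀ
= [6, -6]ᵀ
Result: (6, -6)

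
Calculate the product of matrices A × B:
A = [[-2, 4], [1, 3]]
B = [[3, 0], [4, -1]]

Matrix multiplication:
C[0][0] = -2×3 + 4×4 = 10
C[0][1] = -2×0 + 4×-1 = -4
C[1][0] = 1×3 + 3×4 = 15
C[1][1] = 1×0 + 3×-1 = -3
Result: [[10, -4], [15, -3]]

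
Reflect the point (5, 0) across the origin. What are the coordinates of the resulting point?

Reflection across origin: (5, 0) → (-5, 0)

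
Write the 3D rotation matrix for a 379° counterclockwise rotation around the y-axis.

Rotation matrix for counterclockwise 379° around y-axis:
cos(379°) = 0.9455, sin(379°) = 0.3256
Result: [[0.9455, 0, 0.3256], [0, 1, 0], [-0.3256, 0, 0.9455]]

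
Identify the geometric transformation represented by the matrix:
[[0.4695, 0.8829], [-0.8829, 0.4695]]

This matrix represents: rotation by 298° counterclockwise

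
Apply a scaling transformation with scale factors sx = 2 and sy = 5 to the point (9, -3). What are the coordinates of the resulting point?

Scaling matrix:
[[2, 0], [0, 5]]
Result: (9 × 2, -3 × 5) = (18, -15)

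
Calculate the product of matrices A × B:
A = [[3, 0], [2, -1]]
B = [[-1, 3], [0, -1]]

Matrix multiplication:
C[0][0] = 3×-1 + 0×0 = -3
C[0][1] = 3×3 + 0×-1 = 9
C[1][0] = 2×-1 + -1×0 = -2
C[1][1] = 2×3 + -1×-1 = 7
Result: [[-3, 9], [-2, 7]]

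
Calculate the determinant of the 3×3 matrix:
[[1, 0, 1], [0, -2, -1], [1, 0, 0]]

Expansion along first row:
det = 1·det([[-2,-1],[0,0]]) - 0·det([[0,-1],[1,0]]) + 1·det([[0,-2],[1,0]])
    = 1·(-2·0 - -1·0) - 0·(0·0 - -1·1) + 1·(0·0 - -2·1)
    = 1·0 - 0·1 + 1·2
    = 0 + 0 + 2 = 2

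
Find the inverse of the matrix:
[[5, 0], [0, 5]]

For [[a,b],[c,d]], inverse = (1/det)·[[d,-b],[-c,a]]
det = (5)(5) - (0)(0) = 25 - 0 = 25
Inverse = (1/25)·[[5, 0], [0, 5]]
= [[1/5, 0], [0, 1/5]]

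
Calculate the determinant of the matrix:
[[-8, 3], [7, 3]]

For a 2×2 matrix [[a, b], [c, d]], det = ad - bc
det = (-8)(3) - (3)(7) = -24 - 21 = -45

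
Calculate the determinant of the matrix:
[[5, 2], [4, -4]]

For a 2×2 matrix [[a, b], [c, d]], det = ad - bc
det = (5)(-4) - (2)(4) = -20 - 8 = -28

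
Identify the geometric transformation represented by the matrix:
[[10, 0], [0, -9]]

This matrix represents: non-uniform scaling by sx = 10, sy = -9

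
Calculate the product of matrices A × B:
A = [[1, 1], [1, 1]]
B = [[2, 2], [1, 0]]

Matrix multiplication:
C[0][0] = 1×2 + 1×1 = 3
C[0][1] = 1×2 + 1×0 = 2
C[1][0] = 1×2 + 1×1 = 3
C[1][1] = 1×2 + 1×0 = 2
Result: [[3, 2], [3, 2]]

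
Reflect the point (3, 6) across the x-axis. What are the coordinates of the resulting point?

Reflection across x-axis: (3, 6) → (3, -6)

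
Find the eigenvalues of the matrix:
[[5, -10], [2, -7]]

Characteristic equation: det(A - λI) = 0
λ² - (trace)λ + (det) = 0
trace = 5 + -7 = -2, det = (5)(-7) - (-10)(2) = -15
λ² - (-2)λ + (-15) = 0
λ = (-2 ± √((-2)² - 4·(-15))) / 2 = (-2 ± √64) / 2
Solving: λ = -5, 3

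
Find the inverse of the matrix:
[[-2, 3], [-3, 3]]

For [[a,b],[c,d]], inverse = (1/det)·[[d,-b],[-c,a]]
det = (-2)(3) - (3)(-3) = -6 - -9 = 3
Inverse = (1/3)·[[3, -3], [3, -2]]
= [[1, -1], [1, -2/3]]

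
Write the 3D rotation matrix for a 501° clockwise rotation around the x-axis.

Rotation matrix for clockwise 501° around x-axis:
A clockwise rotation by 501° is a counterclockwise rotation by -501°.
cos(-501°) = -0.7771, sin(-501°) = -0.6293
Result: [[1, 0, 0], [0, -0.7771, 0.6293], [0, -0.6293, -0.7771]]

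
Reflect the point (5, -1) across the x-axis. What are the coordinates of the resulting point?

Reflection across x-axis: (5, -1) → (5, 1)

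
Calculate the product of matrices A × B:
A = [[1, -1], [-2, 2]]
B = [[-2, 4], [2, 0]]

Matrix multiplication:
C[0][0] = 1×-2 + -1×2 = -4
C[0][1] = 1×4 + -1×0 = 4
C[1][0] = -2×-2 + 2×2 = 8
C[1][1] = -2×4 + 2×0 = -8
Result: [[-4, 4], [8, -8]]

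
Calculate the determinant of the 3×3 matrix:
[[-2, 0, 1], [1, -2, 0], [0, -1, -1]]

Expansion along first row:
det = -2·det([[-2,0],[-1,-1]]) - 0·det([[1,0],[0,-1]]) + 1·det([[1,-2],[0,-1]])
    = -2·(-2·-1 - 0·-1) - 0·(1·-1 - 0·0) + 1·(1·-1 - -2·0)
    = -2·2 - 0·-1 + 1·-1
    = -4 + 0 + -1 = -5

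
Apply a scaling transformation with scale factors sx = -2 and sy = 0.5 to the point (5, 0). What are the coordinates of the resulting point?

Scaling matrix:
[[-2, 0], [0, 0.50]]
Result: (5 × -2, 0 × 0.5) = (-10, 0)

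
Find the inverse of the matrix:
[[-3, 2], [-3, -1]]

For [[a,b],[c,d]], inverse = (1/det)·[[d,-b],[-c,a]]
det = (-3)(-1) - (2)(-3) = 3 - -6 = 9
Inverse = (1/9)·[[-1, -2], [3, -3]]
= [[-1/9, -2/9], [1/3, -1/3]]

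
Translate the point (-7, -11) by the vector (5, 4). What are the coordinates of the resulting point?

Translation by (5, 4) (homogeneous matrix [[1, 0, 5], [0, 1, 4], [0, 0, 1]]):
x' = -7 + 5 = -2
y' = -11 + 4 = -7
Result: (-2, -7)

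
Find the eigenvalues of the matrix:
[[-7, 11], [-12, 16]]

Characteristic equation: det(A - λI) = 0
λ² - (trace)λ + (det) = 0
trace = -7 + 16 = 9, det = (-7)(16) - (11)(-12) = 20
λ² - (9)λ + (20) = 0
λ = (9 ± √((9)² - 4·(20))) / 2 = (9 ± √1) / 2
Solving: λ = 4, 5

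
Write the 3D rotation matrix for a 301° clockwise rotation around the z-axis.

Rotation matrix for clockwise 301° around z-axis:
A clockwise rotation by 301° is a counterclockwise rotation by -301°.
cos(-301°) = 0.5150, sin(-301°) = 0.8572
Result: [[0.5150, -0.8572, 0], [0.8572, 0.5150, 0], [0, 0, 1]]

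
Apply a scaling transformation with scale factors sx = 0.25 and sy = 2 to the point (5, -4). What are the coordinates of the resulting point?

Scaling matrix:
[[0.25, 0], [0, 2]]
Result: (5 × 0.25, -4 × 2) = (1.25, -8)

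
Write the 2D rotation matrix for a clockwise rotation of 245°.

Rotation matrix formula: [[cos θ, -sin θ], [sin θ, cos θ]]
A clockwise rotation by 245° is equivalent to a counterclockwise rotation by -245°.
For θ = -245°:
cos(-245°) = -0.4226
sin(-245°) = 0.9063
Result: [[-0.4226, -0.9063], [0.9063, -0.4226]]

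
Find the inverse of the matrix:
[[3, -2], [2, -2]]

For [[a,b],[c,d]], inverse = (1/det)·[[d,-b],[-c,a]]
det = (3)(-2) - (-2)(2) = -6 - -4 = -2
Inverse = (1/-2)·[[-2, 2], [-2, 3]]
= [[1, -1], [1, -3/2]]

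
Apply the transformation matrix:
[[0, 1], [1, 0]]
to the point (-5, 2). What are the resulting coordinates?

Matrix multiplication:
[[0, 1], [1, 0]] × [-5, 2]ᵀ
= [(0)(-5) + (1)(2), (1)(-5) + (0)(2)]ᵀ
= [2, -5]ᵀ
Result: (2, -5)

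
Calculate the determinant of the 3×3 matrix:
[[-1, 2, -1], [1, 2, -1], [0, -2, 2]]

Expansion along first row:
det = -1·det([[2,-1],[-2,2]]) - 2·det([[1,-1],[0,2]]) + -1·det([[1,2],[0,-2]])
    = -1·(2·2 - -1·-2) - 2·(1·2 - -1·0) + -1·(1·-2 - 2·0)
    = -1·2 - 2·2 + -1·-2
    = -2 + -4 + 2 = -4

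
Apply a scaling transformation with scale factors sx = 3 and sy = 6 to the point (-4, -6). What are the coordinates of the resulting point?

Scaling matrix:
[[3, 0], [0, 6]]
Result: (-4 × 3, -6 × 6) = (-12, -36)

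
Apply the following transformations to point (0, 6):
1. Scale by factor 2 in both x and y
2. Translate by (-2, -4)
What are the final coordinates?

Step 1: Scale (0, 6) by 2 → (0, 12)
Step 2: Translate by (-2, -4) → (-2, 8)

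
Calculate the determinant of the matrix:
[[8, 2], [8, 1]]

For a 2×2 matrix [[a, b], [c, d]], det = ad - bc
det = (8)(1) - (2)(8) = 8 - 16 = -8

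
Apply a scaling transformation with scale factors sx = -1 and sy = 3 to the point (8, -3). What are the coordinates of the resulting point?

Scaling matrix:
[[-1, 0], [0, 3]]
Result: (8 × -1, -3 × 3) = (-8, -9)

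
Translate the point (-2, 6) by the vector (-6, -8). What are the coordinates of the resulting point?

Translation by (-6, -8) (homogeneous matrix [[1, 0, -6], [0, 1, -8], [0, 0, 1]]):
x' = -2 + -6 = -8
y' = 6 + -8 = -2
Result: (-8, -2)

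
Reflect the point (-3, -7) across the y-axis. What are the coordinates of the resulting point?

Reflection across y-axis: (-3, -7) → (3, -7)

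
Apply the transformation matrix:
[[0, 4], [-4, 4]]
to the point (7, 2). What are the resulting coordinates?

Matrix multiplication:
[[0, 4], [-4, 4]] × [7, 2]ᵀ
= [(0)(7) + (4)(2), (-4)(7) + (4)(2)]ᵀ
= [8, -20]ᵀ
Result: (8, -20)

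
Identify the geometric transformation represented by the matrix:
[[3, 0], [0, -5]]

This matrix represents: non-uniform scaling by sx = 3, sy = -5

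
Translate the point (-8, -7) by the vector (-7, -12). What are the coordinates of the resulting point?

Translation by (-7, -12) (homogeneous matrix [[1, 0, -7], [0, 1, -12], [0, 0, 1]]):
x' = -8 + -7 = -15
y' = -7 + -12 = -19
Result: (-15, -19)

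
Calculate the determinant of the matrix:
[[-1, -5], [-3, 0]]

For a 2×2 matrix [[a, b], [c, d]], det = ad - bc
det = (-1)(0) - (-5)(-3) = 0 - 15 = -15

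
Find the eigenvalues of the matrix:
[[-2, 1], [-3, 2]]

Characteristic equation: det(A - λI) = 0
λ² - (trace)λ + (det) = 0
trace = -2 + 2 = 0, det = (-2)(2) - (1)(-3) = -1
λ² - (0)λ + (-1) = 0
λ = (0 ± √((0)² - 4·(-1))) / 2 = (0 ± √4) / 2
Solving: λ = -1, 1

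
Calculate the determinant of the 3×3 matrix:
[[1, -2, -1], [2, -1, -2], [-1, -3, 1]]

Expansion along first row:
det = 1·det([[-1,-2],[-3,1]]) - -2·det([[2,-2],[-1,1]]) + -1·det([[2,-1],[-1,-3]])
    = 1·(-1·1 - -2·-3) - -2·(2·1 - -2·-1) + -1·(2·-3 - -1·-1)
    = 1·-7 - -2·0 + -1·-7
    = -7 + 0 + 7 = 0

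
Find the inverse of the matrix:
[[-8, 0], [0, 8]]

For [[a,b],[c,d]], inverse = (1/det)·[[d,-b],[-c,a]]
det = (-8)(8) - (0)(0) = -64 - 0 = -64
Inverse = (1/-64)·[[8, 0], [0, -8]]
= [[-1/8, 0], [0, 1/8]]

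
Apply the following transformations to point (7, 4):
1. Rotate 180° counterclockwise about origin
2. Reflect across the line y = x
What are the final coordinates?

Step 1: Rotate 180° → (-7, -4)
Step 2: Reflect across line y = x → (-4, -7)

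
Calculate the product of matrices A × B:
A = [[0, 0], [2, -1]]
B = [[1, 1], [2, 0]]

Matrix multiplication:
C[0][0] = 0×1 + 0×2 = 0
C[0][1] = 0×1 + 0×0 = 0
C[1][0] = 2×1 + -1×2 = 0
C[1][1] = 2×1 + -1×0 = 2
Result: [[0, 0], [0, 2]]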